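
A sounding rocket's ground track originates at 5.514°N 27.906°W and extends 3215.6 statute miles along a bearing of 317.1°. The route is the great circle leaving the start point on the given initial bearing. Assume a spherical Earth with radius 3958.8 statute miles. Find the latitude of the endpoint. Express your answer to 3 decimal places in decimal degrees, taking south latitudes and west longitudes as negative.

The arc subtends δ = 3215.6/3958.8 = 0.812266 rad at the centre.
Start latitude φ₁ = 0.096237 rad; initial bearing θ = 5.534439 rad.
sin φ₂ = sin φ₁ cos δ + cos φ₁ sin δ cos θ = (0.096089)(0.687855) + (0.995373)(0.725848)(0.732543) = 0.595350
φ₂ = asin(0.595350) = 0.637701 rad = 36.538°.
Δλ = atan2( sin θ sin δ cos φ₁ , cos δ − sin φ₁ sin φ₂ ) = atan2(-0.491814, 0.630649) = -0.662335 rad = -37.949°.
λ₂ = λ₁ + Δλ = -65.855°.

latitude 36.538°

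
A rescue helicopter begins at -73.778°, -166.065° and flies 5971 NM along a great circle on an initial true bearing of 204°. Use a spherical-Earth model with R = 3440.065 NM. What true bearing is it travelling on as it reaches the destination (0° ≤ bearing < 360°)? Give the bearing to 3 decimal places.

final bearing 353.446°

The arc subtends δ = 5971/3440.065 = 1.735723 rad at the centre.
Converting: φ₁ = -1.287669 rad, θ = 3.560472 rad.
Applying the spherical law of cosines for sides, sin φ₂ = sin φ₁ cos δ + cos φ₁ sin δ cos θ = -0.094101, so φ₂ = -5.400°.
Δλ = atan2( sin θ sin δ cos φ₁ , cos δ − sin φ₁ sin φ₂ ) = atan2(-0.112084, -0.254535) = -2.726794 rad = -156.234°.
λ₂ = -166.065° + -156.234° = -322.299°, normalized to (−180°, 180°] → 37.701°.
The forward bearing on arrival equals the back-azimuth from the destination plus 180°.
Back-azimuth from P₂ (-5.400°, 37.701°) to P₁ (-73.778°, -166.065°), with Δλ' = λ₁ − λ₂ = -203.766°: atan2( sin Δλ' cos φ₁ , cos φ₂ sin φ₁ − sin φ₂ cos φ₁ cos Δλ' ) = 173.446°.
Final bearing = (173.446° + 180°) mod 360° = 353.446°.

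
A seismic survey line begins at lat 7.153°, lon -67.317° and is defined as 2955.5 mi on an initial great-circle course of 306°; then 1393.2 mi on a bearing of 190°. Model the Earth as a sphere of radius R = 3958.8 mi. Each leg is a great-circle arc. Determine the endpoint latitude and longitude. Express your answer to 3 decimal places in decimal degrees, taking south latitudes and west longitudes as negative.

latitude 9.276°, longitude -109.789°

Apply the spherical direct solution leg by leg, carrying full precision between legs.
Leg 1: from (7.153°, -67.317°), δ = 2955.5/3958.8 = 0.746565 rad, θ = 306° → φ = 29.175°, λ = -106.312°.
Leg 2: from (29.175°, -106.312°), δ = 1393.2/3958.8 = 0.351925 rad, θ = 190° → φ = 9.276°, λ = -109.789°.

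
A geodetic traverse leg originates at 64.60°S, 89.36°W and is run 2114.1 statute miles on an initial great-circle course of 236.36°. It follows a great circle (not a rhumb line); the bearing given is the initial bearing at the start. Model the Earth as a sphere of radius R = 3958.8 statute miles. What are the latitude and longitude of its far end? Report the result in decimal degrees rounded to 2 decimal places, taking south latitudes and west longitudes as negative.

Central angle δ = d/R = 0.534025 rad.
With φ₁ = -64.60° = -1.127483 rad and θ = 236.36° = 4.125260 rad:
sin φ₂ = sin φ₁ cos δ + cos φ₁ sin δ cos θ = (-0.903335)(0.860765) + (0.428935)(0.509002)(-0.553973) = -0.898508
φ₂ = asin(-0.898508) = -1.116358 rad = -63.96°.
For the longitude increment, Δλ = atan2( sin θ sin δ cos φ₁, cos δ − sin φ₁ sin φ₂ ) = atan2(-0.181766, 0.049111) = -74.88°.
Hence λ₂ = -89.36° + -74.88° = -164.24°.

latitude -63.96°, longitude -164.24°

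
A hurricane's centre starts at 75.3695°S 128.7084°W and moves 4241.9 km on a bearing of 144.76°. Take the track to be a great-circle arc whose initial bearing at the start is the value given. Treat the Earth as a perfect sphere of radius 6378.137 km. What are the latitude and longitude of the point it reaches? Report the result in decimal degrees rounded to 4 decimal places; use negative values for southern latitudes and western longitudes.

Angular distance δ = d/R = 4241.9 / 6378.137 = 0.665069 rad.
Start latitude φ₁ = -1.315446 rad; initial bearing θ = 2.526539 rad.
Destination latitude: φ₂ = arcsin( sin φ₁ cos δ + cos φ₁ sin δ cos θ ) = arcsin(-0.888668) = -62.7063°.
Δλ = atan2( sin θ sin δ cos φ₁ , cos δ − sin φ₁ sin φ₂ ) = atan2(0.089939, -0.072979) = 2.252462 rad = 129.0566°.
λ₂ = -128.7084° + 129.0566° = 0.3482°.

latitude -62.7063°, longitude 0.3482°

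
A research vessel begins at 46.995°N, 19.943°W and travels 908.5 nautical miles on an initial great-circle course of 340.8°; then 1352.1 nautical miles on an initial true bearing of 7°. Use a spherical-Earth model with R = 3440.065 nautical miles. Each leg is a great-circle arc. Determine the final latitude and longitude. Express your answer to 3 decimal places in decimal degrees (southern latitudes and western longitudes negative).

latitude 82.792°, longitude -8.282°

Apply the spherical direct solution leg by leg, carrying full precision between legs.
Leg 1: from (46.995°, -19.943°), δ = 908.5/3440.065 = 0.264094 rad, θ = 340.8° → φ = 60.936°, λ = -30.121°.
Leg 2: from (60.936°, -30.121°), δ = 1352.1/3440.065 = 0.393045 rad, θ = 7° → φ = 82.792°, λ = -8.282°.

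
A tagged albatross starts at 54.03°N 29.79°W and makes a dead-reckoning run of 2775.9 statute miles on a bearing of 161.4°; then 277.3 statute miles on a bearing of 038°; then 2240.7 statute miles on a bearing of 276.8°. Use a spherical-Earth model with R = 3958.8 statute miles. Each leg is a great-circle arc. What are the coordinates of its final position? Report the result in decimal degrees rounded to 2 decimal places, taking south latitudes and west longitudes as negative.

Apply the spherical direct solution leg by leg, carrying full precision between legs.
Leg 1: from (54.03°, -29.79°), δ = 2775.9/3958.8 = 0.701197 rad, θ = 161.4° → φ = 15.03°, λ = -17.49°.
Leg 2: from (15.03°, -17.49°), δ = 277.3/3958.8 = 0.070046 rad, θ = 38° → φ = 18.17°, λ = -14.89°.
Leg 3: from (18.17°, -14.89°), δ = 2240.7/3958.8 = 0.566005 rad, θ = 276.8° → φ = 18.88°, λ = -49.14°.

latitude 18.88°, longitude -49.14°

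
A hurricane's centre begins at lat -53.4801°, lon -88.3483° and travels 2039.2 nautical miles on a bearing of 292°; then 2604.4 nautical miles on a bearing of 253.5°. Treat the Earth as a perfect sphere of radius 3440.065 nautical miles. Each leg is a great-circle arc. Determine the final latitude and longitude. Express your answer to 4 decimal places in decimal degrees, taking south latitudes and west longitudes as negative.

Apply the spherical direct solution leg by leg, carrying full precision between legs.
Leg 1: from (-53.4801°, -88.3483°), δ = 2039.2/3440.065 = 0.592779 rad, θ = 292° → φ = -32.8197°, λ = -126.4001°.
Leg 2: from (-32.8197°, -126.4001°), δ = 2604.4/3440.065 = 0.757079 rad, θ = 253.5° → φ = -33.9089°, λ = -178.9108°.

latitude -33.9089°, longitude -178.9108°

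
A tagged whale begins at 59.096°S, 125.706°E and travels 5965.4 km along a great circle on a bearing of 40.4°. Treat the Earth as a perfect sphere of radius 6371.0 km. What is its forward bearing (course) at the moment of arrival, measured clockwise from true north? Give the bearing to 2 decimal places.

final bearing 19.83°

Central angle δ = d/R = 0.936337 rad.
Converting: φ₁ = -1.031420 rad, θ = 0.705113 rad.
sin φ₂ = sin φ₁ cos δ + cos φ₁ sin δ cos θ = (-0.858029)(0.592743) + (0.513601)(0.805392)(0.761538) = -0.193580
φ₂ = asin(-0.193580) = -0.194810 rad = -11.162°.
For the longitude increment, Δλ = atan2( sin θ sin δ cos φ₁, cos δ − sin φ₁ sin φ₂ ) = atan2(0.268095, 0.426645) = 32.144°.
λ₂ = λ₁ + Δλ = 157.850°.
The forward bearing on arrival equals the back-azimuth from the destination plus 180°.
Back-azimuth from P₂ (-11.16°, 157.85°) to P₁ (-59.10°, 125.71°), with Δλ' = λ₁ − λ₂ = -32.14°: atan2( sin Δλ' cos φ₁ , cos φ₂ sin φ₁ − sin φ₂ cos φ₁ cos Δλ' ) = 199.83°.
Final bearing = (199.83° + 180°) mod 360° = 19.83°.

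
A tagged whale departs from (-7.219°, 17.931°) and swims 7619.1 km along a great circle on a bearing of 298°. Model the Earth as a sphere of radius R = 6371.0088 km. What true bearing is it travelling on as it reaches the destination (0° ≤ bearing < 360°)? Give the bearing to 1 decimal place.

final bearing 288.2°

Angular distance δ = d/R = 7619.1 / 6371.0088 = 1.195902 rad.
Start latitude φ₁ = -0.125995 rad; initial bearing θ = 5.201081 rad.
sin φ₂ = sin φ₁ cos δ + cos φ₁ sin δ cos θ = (-0.125662)(0.366175) + (0.992073)(0.930546)(0.469472) = 0.387388
φ₂ = asin(0.387388) = 0.397796 rad = 22.792°.
Δλ = atan2( sin θ sin δ cos φ₁ , cos δ − sin φ₁ sin φ₂ ) = atan2(-0.815111, 0.414855) = -1.100011 rad = -63.026°.
λ₂ = λ₁ + Δλ = -45.095°.
The forward bearing on arrival equals the back-azimuth from the destination plus 180°.
Back-azimuth from P₂ (22.8°, -45.1°) to P₁ (-7.2°, 17.9°), with Δλ' = λ₁ − λ₂ = 63.0°: atan2( sin Δλ' cos φ₁ , cos φ₂ sin φ₁ − sin φ₂ cos φ₁ cos Δλ' ) = 108.2°.
Final bearing = (108.2° + 180°) mod 360° = 288.2°.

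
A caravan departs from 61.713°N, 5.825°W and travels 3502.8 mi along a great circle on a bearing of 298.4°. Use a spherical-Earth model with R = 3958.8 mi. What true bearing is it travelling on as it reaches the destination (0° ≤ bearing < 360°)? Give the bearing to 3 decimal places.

The arc subtends δ = 3502.8/3958.8 = 0.884814 rad at the centre.
Start latitude φ₁ = 1.077095 rad; initial bearing θ = 5.208062 rad.
Applying the spherical law of cosines for sides, sin φ₂ = sin φ₁ cos δ + cos φ₁ sin δ cos θ = 0.732200, so φ₂ = 47.071°.
Then Δλ = atan2(-0.322561, -0.011331) = -1.605910 rad, from sin θ sin δ cos φ₁ over cos δ − sin φ₁ sin φ₂.
λ₂ = λ₁ + Δλ = -97.837°.
The forward bearing on arrival equals the back-azimuth from the destination plus 180°.
Back-azimuth from P₂ (47.071°, -97.837°) to P₁ (61.713°, -5.825°), with Δλ' = λ₁ − λ₂ = 92.012°: atan2( sin Δλ' cos φ₁ , cos φ₂ sin φ₁ − sin φ₂ cos φ₁ cos Δλ' ) = 37.737°.
Final bearing = (37.737° + 180°) mod 360° = 217.737°.

final bearing 217.737°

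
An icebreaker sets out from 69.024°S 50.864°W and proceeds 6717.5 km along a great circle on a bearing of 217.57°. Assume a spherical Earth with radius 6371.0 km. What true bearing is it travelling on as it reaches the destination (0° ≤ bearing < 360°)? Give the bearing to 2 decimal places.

final bearing 342.00°

The arc subtends δ = 6717.5/6371 = 1.054387 rad at the centre.
Start latitude φ₁ = -1.204696 rad; initial bearing θ = 3.797313 rad.
Destination latitude: φ₂ = arcsin( sin φ₁ cos δ + cos φ₁ sin δ cos θ ) = arcsin(-0.707775) = -45.054°.
Then Δλ = atan2(-0.189807, -0.167111) = -2.292691 rad, from sin θ sin δ cos φ₁ over cos δ − sin φ₁ sin φ₂.
λ₂ = -50.864° + -131.362° = -182.226°, normalized to (−180°, 180°] → 177.774°.
The forward bearing on arrival equals the back-azimuth from the destination plus 180°.
Back-azimuth from P₂ (-45.05°, 177.77°) to P₁ (-69.02°, -50.86°), with Δλ' = λ₁ − λ₂ = -228.64°: atan2( sin Δλ' cos φ₁ , cos φ₂ sin φ₁ − sin φ₂ cos φ₁ cos Δλ' ) = 162.00°.
Final bearing = (162.00° + 180°) mod 360° = 342.00°.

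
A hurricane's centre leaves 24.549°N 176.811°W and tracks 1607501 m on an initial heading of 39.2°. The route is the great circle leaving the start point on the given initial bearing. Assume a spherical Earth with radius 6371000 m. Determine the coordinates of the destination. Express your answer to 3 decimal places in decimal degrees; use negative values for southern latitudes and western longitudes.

latitude 35.330°, longitude -165.660°

Central angle δ = d/R = 0.252315 rad.
Converting: φ₁ = 0.428461 rad, θ = 0.684169 rad.
sin φ₂ = sin φ₁ cos δ + cos φ₁ sin δ cos θ = (0.415471)(0.968337) + (0.909606)(0.249647)(0.774944) = 0.578291
φ₂ = asin(0.578291) = 0.616632 rad = 35.330°.
Then Δλ = atan2(0.143521, 0.728074) = 0.194629 rad, from sin θ sin δ cos φ₁ over cos δ − sin φ₁ sin φ₂.
λ₂ = -176.811° + 11.151° = -165.660°.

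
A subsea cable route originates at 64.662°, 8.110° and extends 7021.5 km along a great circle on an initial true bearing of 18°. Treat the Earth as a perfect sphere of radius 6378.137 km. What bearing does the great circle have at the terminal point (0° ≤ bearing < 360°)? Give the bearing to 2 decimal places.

final bearing 167.99°

Angular distance δ = d/R = 7021.5 / 6378.137 = 1.100870 rad.
Converting: φ₁ = 1.128565 rad, θ = 0.314159 rad.
Destination latitude: φ₂ = arcsin( sin φ₁ cos δ + cos φ₁ sin δ cos θ ) = arcsin(0.772151) = 50.547°.
Then Δλ = atan2(0.117911, -0.245049) = 2.693120 rad, from sin θ sin δ cos φ₁ over cos δ − sin φ₁ sin φ₂.
Hence λ₂ = 8.110° + 154.304° = 162.414°.
The forward bearing on arrival equals the back-azimuth from the destination plus 180°.
Back-azimuth from P₂ (50.55°, 162.41°) to P₁ (64.66°, 8.11°), with Δλ' = λ₁ − λ₂ = -154.30°: atan2( sin Δλ' cos φ₁ , cos φ₂ sin φ₁ − sin φ₂ cos φ₁ cos Δλ' ) = 347.99°.
Final bearing = (347.99° + 180°) mod 360° = 167.99°.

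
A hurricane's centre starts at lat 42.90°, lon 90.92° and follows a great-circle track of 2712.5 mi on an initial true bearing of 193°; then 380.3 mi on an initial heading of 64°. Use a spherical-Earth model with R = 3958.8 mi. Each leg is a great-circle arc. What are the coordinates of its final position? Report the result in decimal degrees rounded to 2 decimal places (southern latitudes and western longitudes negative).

Apply the spherical direct solution leg by leg, carrying full precision between legs.
Leg 1: from (42.90°, 90.92°), δ = 2712.5/3958.8 = 0.685182 rad, θ = 193° → φ = 4.32°, λ = 82.71°.
Leg 2: from (4.32°, 82.71°), δ = 380.3/3958.8 = 0.096064 rad, θ = 64° → φ = 6.72°, λ = 87.69°.

latitude 6.72°, longitude 87.69°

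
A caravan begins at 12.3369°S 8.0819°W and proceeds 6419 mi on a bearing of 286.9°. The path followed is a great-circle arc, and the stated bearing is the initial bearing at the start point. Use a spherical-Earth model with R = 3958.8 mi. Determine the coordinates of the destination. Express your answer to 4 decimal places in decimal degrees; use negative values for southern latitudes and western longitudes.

δ = 6419/3958.8 = 1.621451 rad (92.9023°).
With φ₁ = -12.3369° = -0.215320 rad and θ = 286.9° = 5.007350 rad:
Applying the spherical law of cosines for sides, sin φ₂ = sin φ₁ cos δ + cos φ₁ sin δ cos θ = 0.294443, so φ₂ = 17.1242°.
For the longitude increment, Δλ = atan2( sin θ sin δ cos φ₁, cos δ − sin φ₁ sin φ₂ ) = atan2(-0.933520, 0.012278) = -89.2465°.
Hence λ₂ = -8.0819° + -89.2465° = -97.3284°.

latitude 17.1242°, longitude -97.3284°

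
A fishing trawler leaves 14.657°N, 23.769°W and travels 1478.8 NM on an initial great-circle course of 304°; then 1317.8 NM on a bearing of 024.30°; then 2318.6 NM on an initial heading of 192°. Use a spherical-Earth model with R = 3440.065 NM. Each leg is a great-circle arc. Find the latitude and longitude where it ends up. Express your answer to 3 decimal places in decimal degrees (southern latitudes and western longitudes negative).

latitude 8.456°, longitude -41.225°

Apply the spherical direct solution leg by leg, carrying full precision between legs.
Leg 1: from (14.657°, -23.769°), δ = 1478.8/3440.065 = 0.429876 rad, θ = 304° → φ = 27.095°, λ = -46.605°.
Leg 2: from (27.095°, -46.605°), δ = 1317.8/3440.065 = 0.383074 rad, θ = 24.3° → φ = 46.530°, λ = -33.686°.
Leg 3: from (46.530°, -33.686°), δ = 2318.6/3440.065 = 0.673999 rad, θ = 192° → φ = 8.456°, λ = -41.225°.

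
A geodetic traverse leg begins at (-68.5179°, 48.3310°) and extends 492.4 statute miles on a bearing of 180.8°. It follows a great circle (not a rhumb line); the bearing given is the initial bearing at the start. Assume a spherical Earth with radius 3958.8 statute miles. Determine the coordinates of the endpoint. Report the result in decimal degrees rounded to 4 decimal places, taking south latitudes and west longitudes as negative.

The arc subtends δ = 492.4/3958.8 = 0.124381 rad at the centre.
Converting: φ₁ = -1.195863 rad, θ = 3.155555 rad.
Applying the spherical law of cosines for sides, sin φ₂ = sin φ₁ cos δ + cos φ₁ sin δ cos θ = -0.968771, so φ₂ = -75.6434°.
For the longitude increment, Δλ = atan2( sin θ sin δ cos φ₁, cos δ − sin φ₁ sin φ₂ ) = atan2(-0.000634, 0.090802) = -0.4003°.
Hence λ₂ = 48.3310° + -0.4003° = 47.9307°.

latitude -75.6434°, longitude 47.9307°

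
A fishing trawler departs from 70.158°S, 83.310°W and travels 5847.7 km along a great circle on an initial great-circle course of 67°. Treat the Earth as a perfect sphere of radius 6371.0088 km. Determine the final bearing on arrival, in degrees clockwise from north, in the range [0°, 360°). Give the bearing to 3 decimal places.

final bearing 20.680°

Central angle δ = d/R = 0.917861 rad.
Start latitude φ₁ = -1.224488 rad; initial bearing θ = 1.169371 rad.
Applying the spherical law of cosines for sides, sin φ₂ = sin φ₁ cos δ + cos φ₁ sin δ cos θ = -0.466109, so φ₂ = -27.782°.
Then Δλ = atan2(0.248176, 0.169083) = 0.972728 rad, from sin θ sin δ cos φ₁ over cos δ − sin φ₁ sin φ₂.
Hence λ₂ = -83.310° + 55.733° = -27.577°.
The forward bearing on arrival equals the back-azimuth from the destination plus 180°.
Back-azimuth from P₂ (-27.782°, -27.577°) to P₁ (-70.158°, -83.310°), with Δλ' = λ₁ − λ₂ = -55.733°: atan2( sin Δλ' cos φ₁ , cos φ₂ sin φ₁ − sin φ₂ cos φ₁ cos Δλ' ) = 200.680°.
Final bearing = (200.680° + 180°) mod 360° = 20.680°.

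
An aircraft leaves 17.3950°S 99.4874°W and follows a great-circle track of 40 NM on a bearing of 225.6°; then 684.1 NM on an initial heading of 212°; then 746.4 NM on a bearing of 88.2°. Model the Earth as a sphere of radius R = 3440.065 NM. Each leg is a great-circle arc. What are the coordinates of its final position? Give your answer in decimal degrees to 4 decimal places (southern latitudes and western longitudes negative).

latitude -26.3163°, longitude -92.8698°

Apply the spherical direct solution leg by leg, carrying full precision between legs.
Leg 1: from (-17.3950°, -99.4874°), δ = 40/3440.065 = 0.011628 rad, θ = 225.6° → φ = -17.8605°, λ = -99.9875°.
Leg 2: from (-17.8605°, -99.9875°), δ = 684.1/3440.065 = 0.198863 rad, θ = 212° → φ = -27.3947°, λ = -106.7590°.
Leg 3: from (-27.3947°, -106.7590°), δ = 746.4/3440.065 = 0.216973 rad, θ = 88.2° → φ = -26.3163°, λ = -92.8698°.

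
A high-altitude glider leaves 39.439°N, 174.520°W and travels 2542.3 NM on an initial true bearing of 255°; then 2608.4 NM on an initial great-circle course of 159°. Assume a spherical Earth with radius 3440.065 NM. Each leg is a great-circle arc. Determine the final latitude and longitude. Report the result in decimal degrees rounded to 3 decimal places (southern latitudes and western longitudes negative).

Apply the spherical direct solution leg by leg, carrying full precision between legs.
Leg 1: from (39.439°, -174.520°), δ = 2542.3/3440.065 = 0.739027 rad, θ = 255° → φ = 19.566°, λ = 141.811°.
Leg 2: from (19.566°, 141.811°), δ = 2608.4/3440.065 = 0.758241 rad, θ = 159° → φ = -21.208°, λ = 157.138°.

latitude -21.208°, longitude 157.138°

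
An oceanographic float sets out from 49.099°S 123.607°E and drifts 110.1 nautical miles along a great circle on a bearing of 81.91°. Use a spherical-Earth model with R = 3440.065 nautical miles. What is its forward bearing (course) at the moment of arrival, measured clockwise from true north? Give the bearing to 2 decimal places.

δ = 110.1/3440.065 = 0.032005 rad (1.8338°).
Start latitude φ₁ = -0.856939 rad; initial bearing θ = 1.429599 rad.
Destination latitude: φ₂ = arcsin( sin φ₁ cos δ + cos φ₁ sin δ cos θ ) = arcsin(-0.752506) = -48.808°.
Δλ = atan2( sin θ sin δ cos φ₁ , cos δ − sin φ₁ sin φ₂ ) = atan2(0.020743, 0.430712) = 0.048124 rad = 2.757°.
Hence λ₂ = 123.607° + 2.757° = 126.364°.
The forward bearing on arrival equals the back-azimuth from the destination plus 180°.
Back-azimuth from P₂ (-48.81°, 126.36°) to P₁ (-49.10°, 123.61°), with Δλ' = λ₁ − λ₂ = -2.76°: atan2( sin Δλ' cos φ₁ , cos φ₂ sin φ₁ − sin φ₂ cos φ₁ cos Δλ' ) = 259.83°.
Final bearing = (259.83° + 180°) mod 360° = 79.83°.

final bearing 79.83°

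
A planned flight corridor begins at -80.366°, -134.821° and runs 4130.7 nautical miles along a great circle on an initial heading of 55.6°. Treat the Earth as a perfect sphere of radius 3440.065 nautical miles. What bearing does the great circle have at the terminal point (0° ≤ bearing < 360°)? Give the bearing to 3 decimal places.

The arc subtends δ = 4130.7/3440.065 = 1.200762 rad at the centre.
With φ₁ = -80.366° = -1.402651 rad and θ = 55.6° = 0.970403 rad:
sin φ₂ = sin φ₁ cos δ + cos φ₁ sin δ cos θ = (-0.985897)(0.361647) + (0.167354)(0.932315)(0.564967) = -0.268397
φ₂ = asin(-0.268397) = -0.271729 rad = -15.569°.
For the longitude increment, Δλ = atan2( sin θ sin δ cos φ₁, cos δ − sin φ₁ sin φ₂ ) = atan2(0.128740, 0.097035) = 52.993°.
λ₂ = -134.821° + 52.993° = -81.828°.
The forward bearing on arrival equals the back-azimuth from the destination plus 180°.
Back-azimuth from P₂ (-15.569°, -81.828°) to P₁ (-80.366°, -134.821°), with Δλ' = λ₁ − λ₂ = -52.993°: atan2( sin Δλ' cos φ₁ , cos φ₂ sin φ₁ − sin φ₂ cos φ₁ cos Δλ' ) = 188.241°.
Final bearing = (188.241° + 180°) mod 360° = 8.241°.

final bearing 8.241°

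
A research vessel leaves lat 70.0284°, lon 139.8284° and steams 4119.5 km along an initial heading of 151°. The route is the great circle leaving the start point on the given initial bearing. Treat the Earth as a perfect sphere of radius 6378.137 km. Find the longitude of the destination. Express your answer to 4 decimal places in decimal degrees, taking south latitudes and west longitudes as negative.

The arc subtends δ = 4119.5/6378.137 = 0.645878 rad at the centre.
With φ₁ = 70.0284° = 1.222226 rad and θ = 151° = 2.635447 rad:
Applying the spherical law of cosines for sides, sin φ₂ = sin φ₁ cos δ + cos φ₁ sin δ cos θ = 0.570741, so φ₂ = 34.8019°.
For the longitude increment, Δλ = atan2( sin θ sin δ cos φ₁, cos δ − sin φ₁ sin φ₂ ) = atan2(0.099668, 0.262153) = 20.8163°.
Hence λ₂ = 139.8284° + 20.8163° = 160.6447°.

longitude 160.6447°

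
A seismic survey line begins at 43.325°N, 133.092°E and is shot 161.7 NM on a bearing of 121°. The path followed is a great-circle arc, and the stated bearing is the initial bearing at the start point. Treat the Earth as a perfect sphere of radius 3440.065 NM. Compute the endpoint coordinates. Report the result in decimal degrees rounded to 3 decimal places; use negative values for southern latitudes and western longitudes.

Central angle δ = d/R = 0.047005 rad.
Start latitude φ₁ = 0.756164 rad; initial bearing θ = 2.111848 rad.
Destination latitude: φ₂ = arcsin( sin φ₁ cos δ + cos φ₁ sin δ cos θ ) = arcsin(0.667773) = 41.895°.
Δλ = atan2( sin θ sin δ cos φ₁ , cos δ − sin φ₁ sin φ₂ ) = atan2(0.029300, 0.540713) = 0.054135 rad = 3.102°.
Hence λ₂ = 133.092° + 3.102° = 136.194°.

latitude 41.895°, longitude 136.194°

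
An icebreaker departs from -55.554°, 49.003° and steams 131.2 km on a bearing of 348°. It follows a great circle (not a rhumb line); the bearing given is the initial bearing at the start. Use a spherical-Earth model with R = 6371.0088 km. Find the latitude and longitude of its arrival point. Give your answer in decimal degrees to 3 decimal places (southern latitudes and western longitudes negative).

δ = 131.2/6371.0088 = 0.020593 rad (1.1799°).
Converting: φ₁ = -0.969600 rad, θ = 6.073746 rad.
sin φ₂ = sin φ₁ cos δ + cos φ₁ sin δ cos θ = (-0.824660)(0.999788) + (0.565629)(0.020592)(0.978148) = -0.813092
φ₂ = asin(-0.813092) = -0.949444 rad = -54.399°.
For the longitude increment, Δλ = atan2( sin θ sin δ cos φ₁, cos δ − sin φ₁ sin φ₂ ) = atan2(-0.002422, 0.329264) = -0.421°.
λ₂ = λ₁ + Δλ = 48.582°.

latitude -54.399°, longitude 48.582°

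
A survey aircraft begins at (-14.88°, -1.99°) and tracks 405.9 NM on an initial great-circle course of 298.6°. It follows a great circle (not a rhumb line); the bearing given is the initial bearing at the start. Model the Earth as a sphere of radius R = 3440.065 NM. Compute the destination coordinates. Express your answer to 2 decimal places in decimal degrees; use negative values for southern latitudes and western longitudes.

latitude -11.57°, longitude -8.05°

δ = 405.9/3440.065 = 0.117992 rad (6.7604°).
Start latitude φ₁ = -0.259705 rad; initial bearing θ = 5.211553 rad.
Applying the spherical law of cosines for sides, sin φ₂ = sin φ₁ cos δ + cos φ₁ sin δ cos θ = -0.200549, so φ₂ = -11.57°.
Δλ = atan2( sin θ sin δ cos φ₁ , cos δ − sin φ₁ sin φ₂ ) = atan2(-0.099889, 0.941547) = -0.105695 rad = -6.06°.
Hence λ₂ = -1.99° + -6.06° = -8.05°.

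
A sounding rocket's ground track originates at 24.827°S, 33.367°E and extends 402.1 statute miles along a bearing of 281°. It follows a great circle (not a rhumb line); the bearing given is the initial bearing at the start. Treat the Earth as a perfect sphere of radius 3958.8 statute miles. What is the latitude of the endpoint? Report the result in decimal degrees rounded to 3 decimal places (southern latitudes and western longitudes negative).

Central angle δ = d/R = 0.101571 rad.
Start latitude φ₁ = -0.433313 rad; initial bearing θ = 4.904375 rad.
Applying the spherical law of cosines for sides, sin φ₂ = sin φ₁ cos δ + cos φ₁ sin δ cos θ = -0.400156, so φ₂ = -23.588°.
Δλ = atan2( sin θ sin δ cos φ₁ , cos δ − sin φ₁ sin φ₂ ) = atan2(-0.090335, 0.826828) = -0.108823 rad = -6.235°.
Hence λ₂ = 33.367° + -6.235° = 27.132°.

latitude -23.588°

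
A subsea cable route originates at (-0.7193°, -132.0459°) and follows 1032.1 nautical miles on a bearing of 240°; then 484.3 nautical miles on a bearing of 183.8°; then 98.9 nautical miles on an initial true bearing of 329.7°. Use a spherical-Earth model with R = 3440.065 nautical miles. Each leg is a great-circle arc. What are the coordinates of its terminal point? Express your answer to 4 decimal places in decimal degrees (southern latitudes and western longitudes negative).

Apply the spherical direct solution leg by leg, carrying full precision between legs.
Leg 1: from (-0.7193°, -132.0459°), δ = 1032.1/3440.065 = 0.300023 rad, θ = 240° → φ = -9.1925°, λ = -147.0731°.
Leg 2: from (-9.1925°, -147.0731°), δ = 484.3/3440.065 = 0.140782 rad, θ = 183.8° → φ = -17.2405°, λ = -147.6310°.
Leg 3: from (-17.2405°, -147.6310°), δ = 98.9/3440.065 = 0.028749 rad, θ = 329.7° → φ = -15.8165°, λ = -148.4947°.

latitude -15.8165°, longitude -148.4947°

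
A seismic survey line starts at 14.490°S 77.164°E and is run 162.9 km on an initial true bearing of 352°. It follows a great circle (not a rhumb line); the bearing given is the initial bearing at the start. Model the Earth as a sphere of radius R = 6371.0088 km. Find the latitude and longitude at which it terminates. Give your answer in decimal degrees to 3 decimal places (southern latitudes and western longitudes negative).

Central angle δ = d/R = 0.025569 rad.
Start latitude φ₁ = -0.252898 rad; initial bearing θ = 6.143559 rad.
Destination latitude: φ₂ = arcsin( sin φ₁ cos δ + cos φ₁ sin δ cos θ ) = arcsin(-0.225617) = -13.039°.
For the longitude increment, Δλ = atan2( sin θ sin δ cos φ₁, cos δ − sin φ₁ sin φ₂ ) = atan2(-0.003445, 0.943221) = -0.209°.
Hence λ₂ = 77.164° + -0.209° = 76.955°.

latitude -13.039°, longitude 76.955°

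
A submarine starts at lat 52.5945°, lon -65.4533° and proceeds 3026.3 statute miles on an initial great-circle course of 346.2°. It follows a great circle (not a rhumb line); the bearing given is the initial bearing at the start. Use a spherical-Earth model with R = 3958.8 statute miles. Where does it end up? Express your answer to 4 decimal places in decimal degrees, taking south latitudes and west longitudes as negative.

Angular distance δ = d/R = 3026.3 / 3958.8 = 0.764449 rad.
Converting: φ₁ = 0.917947 rad, θ = 6.042330 rad.
Applying the spherical law of cosines for sides, sin φ₂ = sin φ₁ cos δ + cos φ₁ sin δ cos θ = 0.981643, so φ₂ = 79.0047°.
For the longitude increment, Δλ = atan2( sin θ sin δ cos φ₁, cos δ − sin φ₁ sin φ₂ ) = atan2(-0.100289, -0.058010) = -120.0463°.
λ₂ = -65.4533° + -120.0463° = -185.4996°, normalized to (−180°, 180°] → 174.5004°.

latitude 79.0047°, longitude 174.5004°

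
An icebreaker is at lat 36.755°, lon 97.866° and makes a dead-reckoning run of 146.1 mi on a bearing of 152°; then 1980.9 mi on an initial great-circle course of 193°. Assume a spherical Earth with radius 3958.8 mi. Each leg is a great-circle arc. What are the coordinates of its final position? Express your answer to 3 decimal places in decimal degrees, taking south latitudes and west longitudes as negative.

latitude 6.794°, longitude 92.836°

Apply the spherical direct solution leg by leg, carrying full precision between legs.
Leg 1: from (36.755°, 97.866°), δ = 146.1/3958.8 = 0.036905 rad, θ = 152° → φ = 34.882°, λ = 99.076°.
Leg 2: from (34.882°, 99.076°), δ = 1980.9/3958.8 = 0.500379 rad, θ = 193° → φ = 6.794°, λ = 92.836°.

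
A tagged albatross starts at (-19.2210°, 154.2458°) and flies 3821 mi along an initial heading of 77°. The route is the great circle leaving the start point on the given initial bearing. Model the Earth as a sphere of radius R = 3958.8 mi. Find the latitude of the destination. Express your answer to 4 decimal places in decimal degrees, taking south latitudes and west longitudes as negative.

Central angle δ = d/R = 0.965191 rad.
Converting: φ₁ = -0.335470 rad, θ = 1.343904 rad.
Destination latitude: φ₂ = arcsin( sin φ₁ cos δ + cos φ₁ sin δ cos θ ) = arcsin(-0.012772) = -0.7318°.
Δλ = atan2( sin θ sin δ cos φ₁ , cos δ − sin φ₁ sin φ₂ ) = atan2(0.756430, 0.565055) = 0.929217 rad = 53.2402°.
λ₂ = 154.2458° + 53.2402° = 207.4860°, normalized to (−180°, 180°] → -152.5140°.

latitude -0.7318°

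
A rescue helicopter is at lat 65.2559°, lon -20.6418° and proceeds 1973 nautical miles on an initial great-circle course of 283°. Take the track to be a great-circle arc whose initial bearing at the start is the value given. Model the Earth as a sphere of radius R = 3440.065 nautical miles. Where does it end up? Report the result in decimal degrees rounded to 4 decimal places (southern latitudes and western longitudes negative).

latitude 54.4842°, longitude -86.1601°

Central angle δ = d/R = 0.573536 rad.
Converting: φ₁ = 1.138930 rad, θ = 4.939282 rad.
sin φ₂ = sin φ₁ cos δ + cos φ₁ sin δ cos θ = (0.908186)(0.839988) + (0.418566)(0.542605)(0.224951) = 0.813955
φ₂ = asin(0.813955) = 0.950929 rad = 54.4842°.
Then Δλ = atan2(-0.221295, 0.100765) = -1.143510 rad, from sin θ sin δ cos φ₁ over cos δ − sin φ₁ sin φ₂.
λ₂ = λ₁ + Δλ = -86.1601°.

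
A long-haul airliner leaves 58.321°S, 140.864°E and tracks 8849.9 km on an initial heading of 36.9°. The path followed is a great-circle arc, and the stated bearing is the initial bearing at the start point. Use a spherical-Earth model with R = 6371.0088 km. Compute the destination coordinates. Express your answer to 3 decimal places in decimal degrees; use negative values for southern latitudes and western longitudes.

latitude 15.026°, longitude 178.558°

Central angle δ = d/R = 1.389089 rad.
Start latitude φ₁ = -1.017893 rad; initial bearing θ = 0.644026 rad.
Destination latitude: φ₂ = arcsin( sin φ₁ cos δ + cos φ₁ sin δ cos θ ) = arcsin(0.259264) = 15.026°.
Δλ = atan2( sin θ sin δ cos φ₁ , cos δ − sin φ₁ sin φ₂ ) = atan2(0.310125, 0.401344) = 0.657883 rad = 37.694°.
λ₂ = 140.864° + 37.694° = 178.558°.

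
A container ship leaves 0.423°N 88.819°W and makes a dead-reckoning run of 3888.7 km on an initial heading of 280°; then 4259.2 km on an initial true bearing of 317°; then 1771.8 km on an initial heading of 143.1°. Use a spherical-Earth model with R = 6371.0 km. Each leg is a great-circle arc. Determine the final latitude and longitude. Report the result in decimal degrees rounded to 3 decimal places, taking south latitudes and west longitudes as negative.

Apply the spherical direct solution leg by leg, carrying full precision between legs.
Leg 1: from (0.423°, -88.819°), δ = 3888.7/6371 = 0.610375 rad, θ = 280° → φ = 6.060°, λ = -123.405°.
Leg 2: from (6.060°, -123.405°), δ = 4259.2/6371 = 0.668529 rad, θ = 317° → φ = 32.251°, λ = -153.394°.
Leg 3: from (32.251°, -153.394°), δ = 1771.8/6371 = 0.278104 rad, θ = 143.1° → φ = 19.115°, λ = -143.348°.

latitude 19.115°, longitude -143.348°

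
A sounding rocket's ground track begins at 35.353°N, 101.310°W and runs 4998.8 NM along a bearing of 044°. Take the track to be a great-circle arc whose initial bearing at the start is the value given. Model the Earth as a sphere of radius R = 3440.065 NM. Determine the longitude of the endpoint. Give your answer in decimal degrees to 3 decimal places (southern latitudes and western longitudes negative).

longitude 13.409°

Central angle δ = d/R = 1.453112 rad.
With φ₁ = 35.353° = 0.617026 rad and θ = 44° = 0.767945 rad:
Applying the spherical law of cosines for sides, sin φ₂ = sin φ₁ cos δ + cos φ₁ sin δ cos θ = 0.650574, so φ₂ = 40.585°.
For the longitude increment, Δλ = atan2( sin θ sin δ cos φ₁, cos δ − sin φ₁ sin φ₂ ) = atan2(0.562646, -0.259017) = 114.719°.
λ₂ = λ₁ + Δλ = 13.409°.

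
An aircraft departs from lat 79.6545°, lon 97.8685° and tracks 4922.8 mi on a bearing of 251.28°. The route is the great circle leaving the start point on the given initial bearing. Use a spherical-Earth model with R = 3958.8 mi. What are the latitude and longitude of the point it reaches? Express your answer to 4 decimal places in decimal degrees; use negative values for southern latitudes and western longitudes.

latitude 15.1694°, longitude 29.5579°

Central angle δ = d/R = 1.243508 rad.
With φ₁ = 79.6545° = 1.390233 rad and θ = 251.28° = 4.385663 rad:
Applying the spherical law of cosines for sides, sin φ₂ = sin φ₁ cos δ + cos φ₁ sin δ cos θ = 0.261673, so φ₂ = 15.1694°.
Δλ = atan2( sin θ sin δ cos φ₁ , cos δ − sin φ₁ sin φ₂ ) = atan2(-0.161055, 0.064057) = -1.192244 rad = -68.3106°.
Hence λ₂ = 97.8685° + -68.3106° = 29.5579°.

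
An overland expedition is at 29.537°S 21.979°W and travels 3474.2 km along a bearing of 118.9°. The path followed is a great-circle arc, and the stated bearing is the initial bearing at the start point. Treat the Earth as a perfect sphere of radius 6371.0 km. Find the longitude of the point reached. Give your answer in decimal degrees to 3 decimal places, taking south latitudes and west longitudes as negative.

longitude 14.228°

δ = 3474.2/6371 = 0.545315 rad (31.2442°).
Converting: φ₁ = -0.515518 rad, θ = 2.075196 rad.
Destination latitude: φ₂ = arcsin( sin φ₁ cos δ + cos φ₁ sin δ cos θ ) = arcsin(-0.639579) = -39.760°.
Then Δλ = atan2(0.395077, 0.539661) = 0.631936 rad, from sin θ sin δ cos φ₁ over cos δ − sin φ₁ sin φ₂.
λ₂ = -21.979° + 36.207° = 14.228°.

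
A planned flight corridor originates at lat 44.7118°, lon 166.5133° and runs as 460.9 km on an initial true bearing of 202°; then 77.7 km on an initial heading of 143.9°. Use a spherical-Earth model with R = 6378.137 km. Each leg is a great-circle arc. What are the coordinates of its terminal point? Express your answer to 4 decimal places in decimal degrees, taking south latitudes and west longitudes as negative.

Apply the spherical direct solution leg by leg, carrying full precision between legs.
Leg 1: from (44.7118°, 166.5133°), δ = 460.9/6378.137 = 0.072262 rad, θ = 202° → φ = 40.8539°, λ = 164.4641°.
Leg 2: from (40.8539°, 164.4641°), δ = 77.7/6378.137 = 0.012182 rad, θ = 143.9° → φ = 40.2886°, λ = 165.0032°.

latitude 40.2886°, longitude 165.0032°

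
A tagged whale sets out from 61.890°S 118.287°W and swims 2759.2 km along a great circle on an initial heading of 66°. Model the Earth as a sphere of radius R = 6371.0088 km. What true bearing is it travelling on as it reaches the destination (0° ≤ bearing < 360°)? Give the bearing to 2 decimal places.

Central angle δ = d/R = 0.433087 rad.
With φ₁ = -61.890° = -1.080184 rad and θ = 66° = 1.151917 rad:
sin φ₂ = sin φ₁ cos δ + cos φ₁ sin δ cos θ = (-0.882045)(0.907675) + (0.471166)(0.419675)(0.406737) = -0.720183
φ₂ = asin(-0.720183) = -0.804066 rad = -46.070°.
Then Δλ = atan2(0.180641, 0.272441) = 0.585492 rad, from sin θ sin δ cos φ₁ over cos δ − sin φ₁ sin φ₂.
Hence λ₂ = -118.287° + 33.546° = -84.741°.
The forward bearing on arrival equals the back-azimuth from the destination plus 180°.
Back-azimuth from P₂ (-46.07°, -84.74°) to P₁ (-61.89°, -118.29°), with Δλ' = λ₁ − λ₂ = -33.55°: atan2( sin Δλ' cos φ₁ , cos φ₂ sin φ₁ − sin φ₂ cos φ₁ cos Δλ' ) = 218.35°.
Final bearing = (218.35° + 180°) mod 360° = 38.35°.

final bearing 38.35°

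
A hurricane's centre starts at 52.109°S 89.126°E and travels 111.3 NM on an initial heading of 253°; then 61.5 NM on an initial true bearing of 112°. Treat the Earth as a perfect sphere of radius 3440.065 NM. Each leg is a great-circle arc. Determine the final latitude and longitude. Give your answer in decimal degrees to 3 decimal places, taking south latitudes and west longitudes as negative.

latitude -52.989°, longitude 87.783°

Apply the spherical direct solution leg by leg, carrying full precision between legs.
Leg 1: from (-52.109°, 89.126°), δ = 111.3/3440.065 = 0.032354 rad, θ = 253° → φ = -52.615°, λ = 86.206°.
Leg 2: from (-52.615°, 86.206°), δ = 61.5/3440.065 = 0.017878 rad, θ = 112° → φ = -52.989°, λ = 87.783°.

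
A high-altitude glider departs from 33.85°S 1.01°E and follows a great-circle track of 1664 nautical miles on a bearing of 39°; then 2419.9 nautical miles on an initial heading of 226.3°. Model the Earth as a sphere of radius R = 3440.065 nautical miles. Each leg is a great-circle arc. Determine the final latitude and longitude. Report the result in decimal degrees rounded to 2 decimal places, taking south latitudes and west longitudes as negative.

Apply the spherical direct solution leg by leg, carrying full precision between legs.
Leg 1: from (-33.85°, 1.01°), δ = 1664/3440.065 = 0.483712 rad, θ = 39° → φ = -11.13°, λ = 18.36°.
Leg 2: from (-11.13°, 18.36°), δ = 2419.9/3440.065 = 0.703446 rad, θ = 226.3° → φ = -35.85°, λ = -16.87°.

latitude -35.85°, longitude -16.87°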